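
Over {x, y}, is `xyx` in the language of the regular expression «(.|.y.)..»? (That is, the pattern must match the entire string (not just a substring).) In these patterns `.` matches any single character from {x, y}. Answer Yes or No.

Yes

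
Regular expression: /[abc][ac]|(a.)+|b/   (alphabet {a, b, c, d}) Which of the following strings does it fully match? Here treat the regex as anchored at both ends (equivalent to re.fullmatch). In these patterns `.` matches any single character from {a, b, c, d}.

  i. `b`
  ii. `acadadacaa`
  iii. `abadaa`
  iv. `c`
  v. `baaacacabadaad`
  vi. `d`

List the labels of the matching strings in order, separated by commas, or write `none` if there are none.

i, ii, iii

i. `b` → match
ii. `acadadacaa` → match
iii. `abadaa` → match
iv. `c` → no match
v → no match
vi. `d` → no match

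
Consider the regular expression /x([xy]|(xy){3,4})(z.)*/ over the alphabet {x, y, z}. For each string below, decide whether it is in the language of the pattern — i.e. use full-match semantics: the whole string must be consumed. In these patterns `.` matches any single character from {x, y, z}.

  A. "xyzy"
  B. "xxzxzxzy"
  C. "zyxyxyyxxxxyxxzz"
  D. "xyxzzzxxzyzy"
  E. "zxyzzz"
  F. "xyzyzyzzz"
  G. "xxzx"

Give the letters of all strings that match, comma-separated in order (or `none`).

A → match
B → match
C → no match — must start with "x"
D → no match
E → no match — must start with "x"
F → no match
G → match

A, B, G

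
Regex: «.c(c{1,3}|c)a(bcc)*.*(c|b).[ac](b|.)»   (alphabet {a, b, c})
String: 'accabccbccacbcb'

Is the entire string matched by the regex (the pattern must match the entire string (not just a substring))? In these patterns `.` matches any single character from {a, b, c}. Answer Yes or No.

Yes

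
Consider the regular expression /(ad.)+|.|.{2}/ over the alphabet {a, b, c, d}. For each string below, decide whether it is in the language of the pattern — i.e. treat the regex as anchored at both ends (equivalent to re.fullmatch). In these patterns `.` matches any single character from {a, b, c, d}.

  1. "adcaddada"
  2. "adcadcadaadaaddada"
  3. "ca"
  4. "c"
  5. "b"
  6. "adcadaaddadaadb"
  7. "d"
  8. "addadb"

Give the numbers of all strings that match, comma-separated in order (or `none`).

1 → match
2 → match
3 → match
4 → match
5 → match
6 → match
7 → match
8 → match

1, 2, 3, 4, 5, 6, 7, 8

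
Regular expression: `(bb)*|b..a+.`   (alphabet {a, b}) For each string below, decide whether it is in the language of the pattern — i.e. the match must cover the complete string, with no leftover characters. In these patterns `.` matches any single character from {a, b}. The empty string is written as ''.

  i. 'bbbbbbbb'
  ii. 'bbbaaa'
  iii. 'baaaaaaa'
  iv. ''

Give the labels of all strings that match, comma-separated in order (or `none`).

i → match
ii → match
iii → match
iv → match

i, ii, iii, iv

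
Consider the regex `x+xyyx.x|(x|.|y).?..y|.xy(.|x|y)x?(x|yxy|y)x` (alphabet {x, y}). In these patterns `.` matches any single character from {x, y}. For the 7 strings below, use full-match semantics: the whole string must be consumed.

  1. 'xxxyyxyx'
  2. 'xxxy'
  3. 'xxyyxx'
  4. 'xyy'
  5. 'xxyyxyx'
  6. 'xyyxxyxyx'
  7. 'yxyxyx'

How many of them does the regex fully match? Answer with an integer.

1 → match
2 → match
3 → match
4 → no match
5 → match
6 → no match
7 → match
Total matched: 5

5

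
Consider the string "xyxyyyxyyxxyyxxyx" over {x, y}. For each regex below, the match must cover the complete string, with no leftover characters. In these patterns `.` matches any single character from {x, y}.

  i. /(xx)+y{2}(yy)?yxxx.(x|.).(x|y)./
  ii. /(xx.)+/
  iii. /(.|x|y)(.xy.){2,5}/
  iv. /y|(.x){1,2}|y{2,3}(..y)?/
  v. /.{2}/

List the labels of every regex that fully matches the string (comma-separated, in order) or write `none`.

i → no match — must start with "xx"
ii → no match — must start with "xx"
iii → match
iv → no match
v → no match

iii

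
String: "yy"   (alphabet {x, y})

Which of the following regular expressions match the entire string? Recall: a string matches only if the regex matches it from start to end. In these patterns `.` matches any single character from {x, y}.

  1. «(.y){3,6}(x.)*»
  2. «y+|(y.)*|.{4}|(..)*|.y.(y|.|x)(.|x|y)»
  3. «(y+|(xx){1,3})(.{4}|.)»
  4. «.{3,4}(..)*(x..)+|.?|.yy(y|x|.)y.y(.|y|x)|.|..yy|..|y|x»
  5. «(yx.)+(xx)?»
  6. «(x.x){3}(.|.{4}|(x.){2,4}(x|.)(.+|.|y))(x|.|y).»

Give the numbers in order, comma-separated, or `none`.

1 → no match
2 → match
3 → match
4 → match
5 → no match — must start with "yx"
6 → no match — must start with "x"

2, 3, 4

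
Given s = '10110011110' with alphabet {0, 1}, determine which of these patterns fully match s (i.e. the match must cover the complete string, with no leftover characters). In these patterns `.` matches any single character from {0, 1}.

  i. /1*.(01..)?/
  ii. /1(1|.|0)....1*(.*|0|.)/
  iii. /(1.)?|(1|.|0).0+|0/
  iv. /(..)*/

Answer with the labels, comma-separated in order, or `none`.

i → no match
ii → match
iii → no match
iv → no match

ii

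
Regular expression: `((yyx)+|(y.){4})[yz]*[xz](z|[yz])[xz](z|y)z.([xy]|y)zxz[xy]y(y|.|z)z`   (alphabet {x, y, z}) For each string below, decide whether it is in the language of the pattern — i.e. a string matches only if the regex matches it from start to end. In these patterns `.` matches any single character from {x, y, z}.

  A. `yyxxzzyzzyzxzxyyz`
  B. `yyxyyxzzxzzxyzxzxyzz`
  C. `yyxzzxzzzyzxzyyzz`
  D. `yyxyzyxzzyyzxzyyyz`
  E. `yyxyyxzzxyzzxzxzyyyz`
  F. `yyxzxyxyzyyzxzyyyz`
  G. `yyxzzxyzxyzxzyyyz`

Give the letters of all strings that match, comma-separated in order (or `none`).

A → match
B → match
C → match
D → match
E → match
F → match
G → match

A, B, C, D, E, F, G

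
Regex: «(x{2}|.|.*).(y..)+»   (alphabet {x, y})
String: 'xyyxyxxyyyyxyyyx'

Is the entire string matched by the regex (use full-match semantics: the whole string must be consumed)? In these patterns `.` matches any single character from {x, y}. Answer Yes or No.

Yes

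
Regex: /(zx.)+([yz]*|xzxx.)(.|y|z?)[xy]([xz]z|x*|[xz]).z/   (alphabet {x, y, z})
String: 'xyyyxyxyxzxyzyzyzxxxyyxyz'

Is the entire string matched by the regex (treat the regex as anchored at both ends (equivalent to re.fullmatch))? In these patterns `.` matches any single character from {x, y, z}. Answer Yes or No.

Every match must start with 'zx', but 'xyyyxyxyxzxyzyzyzxxxyyxyz' does not.

No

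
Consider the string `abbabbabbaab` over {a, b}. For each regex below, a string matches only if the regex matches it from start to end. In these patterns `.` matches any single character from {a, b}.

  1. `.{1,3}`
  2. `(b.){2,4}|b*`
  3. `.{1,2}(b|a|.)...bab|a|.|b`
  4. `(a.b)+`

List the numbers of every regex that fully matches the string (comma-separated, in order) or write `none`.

1 → no match
2 → no match
3 → no match
4 → match

4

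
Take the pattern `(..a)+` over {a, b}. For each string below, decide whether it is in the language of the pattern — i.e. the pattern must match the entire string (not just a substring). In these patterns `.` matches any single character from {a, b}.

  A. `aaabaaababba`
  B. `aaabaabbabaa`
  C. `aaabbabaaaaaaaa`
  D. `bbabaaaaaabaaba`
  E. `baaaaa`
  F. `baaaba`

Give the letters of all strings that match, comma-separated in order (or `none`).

A, B, C, D, E, F

A → match
B → match
C → match
D → match
E → match
F → match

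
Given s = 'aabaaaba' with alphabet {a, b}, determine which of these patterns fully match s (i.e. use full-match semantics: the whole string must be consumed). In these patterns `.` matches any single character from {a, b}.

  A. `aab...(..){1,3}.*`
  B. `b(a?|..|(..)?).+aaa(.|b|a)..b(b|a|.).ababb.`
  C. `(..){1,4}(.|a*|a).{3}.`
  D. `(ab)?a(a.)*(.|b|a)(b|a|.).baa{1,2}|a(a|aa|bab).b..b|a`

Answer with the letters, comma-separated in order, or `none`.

A → match
B → no match — must start with 'b'
C → match
D → no match

A, C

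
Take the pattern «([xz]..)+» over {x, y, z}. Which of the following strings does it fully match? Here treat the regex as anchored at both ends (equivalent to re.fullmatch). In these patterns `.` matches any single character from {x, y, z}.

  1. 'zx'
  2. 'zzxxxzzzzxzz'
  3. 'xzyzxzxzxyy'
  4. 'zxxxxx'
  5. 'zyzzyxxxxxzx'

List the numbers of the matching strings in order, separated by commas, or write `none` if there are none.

2, 4, 5

1 → no match
2 → match
3 → no match
4 → match
5 → match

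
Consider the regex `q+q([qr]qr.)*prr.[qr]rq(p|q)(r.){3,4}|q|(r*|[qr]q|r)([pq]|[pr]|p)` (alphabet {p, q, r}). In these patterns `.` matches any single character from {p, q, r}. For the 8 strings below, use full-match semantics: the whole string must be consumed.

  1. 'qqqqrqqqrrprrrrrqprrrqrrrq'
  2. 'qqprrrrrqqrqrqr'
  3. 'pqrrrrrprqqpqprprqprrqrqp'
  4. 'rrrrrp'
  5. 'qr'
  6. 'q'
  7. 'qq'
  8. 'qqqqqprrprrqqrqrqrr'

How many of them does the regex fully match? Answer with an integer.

1 → match
2 → no match
3 → no match
4 → match
5 → no match
6 → match
7 → no match
8 → match
Total matched: 4

4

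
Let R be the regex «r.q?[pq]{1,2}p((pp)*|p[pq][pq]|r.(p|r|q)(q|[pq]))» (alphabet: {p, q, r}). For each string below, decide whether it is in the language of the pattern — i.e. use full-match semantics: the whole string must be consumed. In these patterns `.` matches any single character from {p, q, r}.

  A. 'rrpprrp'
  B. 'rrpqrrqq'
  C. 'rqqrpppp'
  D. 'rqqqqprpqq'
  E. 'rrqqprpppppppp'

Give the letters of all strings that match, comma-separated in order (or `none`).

A → no match
B → no match
C → no match
D → match
E → no match

D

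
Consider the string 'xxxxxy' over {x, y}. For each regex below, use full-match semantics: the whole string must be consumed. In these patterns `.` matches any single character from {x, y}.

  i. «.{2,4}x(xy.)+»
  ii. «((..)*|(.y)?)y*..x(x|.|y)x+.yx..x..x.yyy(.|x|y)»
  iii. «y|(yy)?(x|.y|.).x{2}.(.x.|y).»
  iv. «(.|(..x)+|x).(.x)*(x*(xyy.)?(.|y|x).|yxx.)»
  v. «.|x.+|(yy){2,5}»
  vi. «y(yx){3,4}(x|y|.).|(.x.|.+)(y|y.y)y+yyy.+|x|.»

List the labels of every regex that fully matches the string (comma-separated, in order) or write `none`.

iv, v

i → no match
ii → no match
iii → no match
iv → match
v → match
vi → no match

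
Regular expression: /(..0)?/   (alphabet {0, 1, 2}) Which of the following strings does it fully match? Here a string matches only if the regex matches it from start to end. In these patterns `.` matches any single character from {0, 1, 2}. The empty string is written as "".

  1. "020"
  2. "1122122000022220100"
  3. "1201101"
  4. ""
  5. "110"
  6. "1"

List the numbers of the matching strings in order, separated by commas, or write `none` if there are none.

1, 4, 5

1 → match
2 → no match
3 → no match
4 → match
5 → match
6 → no match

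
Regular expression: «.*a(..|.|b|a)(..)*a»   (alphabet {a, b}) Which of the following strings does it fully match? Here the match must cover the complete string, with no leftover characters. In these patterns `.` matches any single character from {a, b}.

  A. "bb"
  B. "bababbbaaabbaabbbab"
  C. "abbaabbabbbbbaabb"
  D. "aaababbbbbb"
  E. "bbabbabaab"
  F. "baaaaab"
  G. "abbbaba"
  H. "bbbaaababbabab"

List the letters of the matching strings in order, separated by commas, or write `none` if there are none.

G

A. "bb" → no match — must end with "a"
B → no match — must end with "a"
C → no match — must end with "a"
D. "aaababbbbbb" → no match — must end with "a"
E. "bbabbabaab" → no match — must end with "a"
F. "baaaaab" → no match — must end with "a"
G. "abbbaba" → match
H → no match — must end with "a"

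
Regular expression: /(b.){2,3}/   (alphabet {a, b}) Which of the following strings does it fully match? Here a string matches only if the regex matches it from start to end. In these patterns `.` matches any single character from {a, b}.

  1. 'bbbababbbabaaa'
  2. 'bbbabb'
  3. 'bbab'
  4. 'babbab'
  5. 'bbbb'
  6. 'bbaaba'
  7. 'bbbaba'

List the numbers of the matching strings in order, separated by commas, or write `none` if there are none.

2, 5, 7

1 → no match
2. 'bbbabb' → match
3. 'bbab' → no match
4. 'babbab' → no match
5. 'bbbb' → match
6. 'bbaaba' → no match
7. 'bbbaba' → match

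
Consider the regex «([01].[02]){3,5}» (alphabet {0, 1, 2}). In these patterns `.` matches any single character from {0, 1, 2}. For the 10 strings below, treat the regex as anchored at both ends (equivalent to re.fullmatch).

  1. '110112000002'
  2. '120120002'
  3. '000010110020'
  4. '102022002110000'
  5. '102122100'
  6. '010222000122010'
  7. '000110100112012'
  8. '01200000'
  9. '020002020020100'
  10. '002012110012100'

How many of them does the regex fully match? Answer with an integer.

8

1 → match
2 → match
3 → match
4 → match
5 → match
6 → no match
7 → match
8 → no match
9 → match
10 → match
Total matched: 8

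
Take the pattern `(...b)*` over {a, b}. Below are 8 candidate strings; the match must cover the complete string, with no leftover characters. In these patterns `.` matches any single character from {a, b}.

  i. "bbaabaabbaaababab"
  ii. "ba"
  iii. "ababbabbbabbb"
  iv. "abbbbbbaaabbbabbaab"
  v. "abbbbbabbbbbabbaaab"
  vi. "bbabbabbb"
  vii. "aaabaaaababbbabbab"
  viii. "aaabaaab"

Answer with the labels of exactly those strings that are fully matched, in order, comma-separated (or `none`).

i → no match
ii → no match
iii → no match
iv → no match
v → no match
vi → no match
vii → no match
viii → match

viii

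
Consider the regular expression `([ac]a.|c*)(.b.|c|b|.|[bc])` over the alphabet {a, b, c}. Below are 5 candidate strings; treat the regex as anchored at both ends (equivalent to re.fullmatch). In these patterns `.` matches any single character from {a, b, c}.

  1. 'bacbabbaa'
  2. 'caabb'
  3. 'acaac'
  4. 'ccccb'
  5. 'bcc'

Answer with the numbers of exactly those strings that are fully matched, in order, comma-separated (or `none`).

4

1 → no match
2 → no match
3 → no match
4 → match
5 → no match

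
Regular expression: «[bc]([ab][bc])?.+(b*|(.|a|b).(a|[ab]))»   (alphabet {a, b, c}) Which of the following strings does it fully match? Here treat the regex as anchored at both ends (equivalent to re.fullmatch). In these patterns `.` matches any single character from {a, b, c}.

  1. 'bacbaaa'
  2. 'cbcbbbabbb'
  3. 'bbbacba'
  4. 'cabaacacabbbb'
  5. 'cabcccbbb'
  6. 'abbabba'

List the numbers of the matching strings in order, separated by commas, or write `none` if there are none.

1. 'bacbaaa' → match
2. 'cbcbbbabbb' → match
3. 'bbbacba' → match
4 → match
5. 'cabcccbbb' → match
6. 'abbabba' → no match

1, 2, 3, 4, 5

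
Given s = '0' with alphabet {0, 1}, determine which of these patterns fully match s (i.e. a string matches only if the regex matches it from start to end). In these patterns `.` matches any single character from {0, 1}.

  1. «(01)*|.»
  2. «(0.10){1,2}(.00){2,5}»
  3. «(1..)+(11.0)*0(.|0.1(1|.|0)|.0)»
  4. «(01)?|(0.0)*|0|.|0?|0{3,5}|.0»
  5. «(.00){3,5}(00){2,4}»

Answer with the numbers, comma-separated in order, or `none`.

1 → match
2 → no match — must end with '00'
3 → no match — must start with '1'
4 → match
5 → no match — must end with '00'

1, 4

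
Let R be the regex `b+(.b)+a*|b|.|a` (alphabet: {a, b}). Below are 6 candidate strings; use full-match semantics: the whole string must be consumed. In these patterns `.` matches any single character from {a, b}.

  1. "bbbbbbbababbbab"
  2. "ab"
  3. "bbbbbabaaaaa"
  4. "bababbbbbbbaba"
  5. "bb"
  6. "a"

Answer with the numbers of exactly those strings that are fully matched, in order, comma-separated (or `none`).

1 → match
2. "ab" → no match
3. "bbbbbabaaaaa" → match
4 → match
5. "bb" → no match
6. "a" → match

1, 3, 4, 6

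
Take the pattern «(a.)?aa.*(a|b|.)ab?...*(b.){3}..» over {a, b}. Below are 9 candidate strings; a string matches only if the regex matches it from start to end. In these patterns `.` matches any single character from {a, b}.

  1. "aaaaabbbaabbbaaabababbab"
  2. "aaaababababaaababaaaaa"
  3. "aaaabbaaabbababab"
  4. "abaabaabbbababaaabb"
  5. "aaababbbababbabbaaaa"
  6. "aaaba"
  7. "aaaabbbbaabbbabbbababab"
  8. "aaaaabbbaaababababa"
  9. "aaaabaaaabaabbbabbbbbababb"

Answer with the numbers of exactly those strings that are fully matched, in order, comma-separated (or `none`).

1 → match
2 → no match
3 → no match
4 → no match
5 → no match
6. "aaaba" → no match
7 → no match
8 → match
9 → match

1, 8, 9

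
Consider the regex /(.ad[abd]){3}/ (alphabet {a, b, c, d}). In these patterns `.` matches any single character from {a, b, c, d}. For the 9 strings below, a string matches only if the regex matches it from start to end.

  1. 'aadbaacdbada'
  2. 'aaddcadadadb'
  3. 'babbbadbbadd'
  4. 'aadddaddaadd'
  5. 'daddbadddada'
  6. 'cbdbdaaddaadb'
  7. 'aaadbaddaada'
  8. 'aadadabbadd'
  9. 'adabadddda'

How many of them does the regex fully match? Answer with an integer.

1. 'aadbaacdbada' → no match
2. 'aaddcadadadb' → match
3. 'babbbadbbadd' → no match
4. 'aadddaddaadd' → match
5. 'daddbadddada' → match
6 → no match
7. 'aaadbaddaada' → no match
8. 'aadadabbadd' → no match
9. 'adabadddda' → no match
Total matched: 3

3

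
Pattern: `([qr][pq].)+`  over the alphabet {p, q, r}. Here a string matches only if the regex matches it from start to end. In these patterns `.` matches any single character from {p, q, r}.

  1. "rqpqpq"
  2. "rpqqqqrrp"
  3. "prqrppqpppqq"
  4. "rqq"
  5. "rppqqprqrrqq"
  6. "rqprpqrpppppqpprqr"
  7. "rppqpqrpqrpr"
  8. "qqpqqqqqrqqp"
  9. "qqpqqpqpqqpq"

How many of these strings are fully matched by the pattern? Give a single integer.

1. "rqpqpq" → match
2. "rpqqqqrrp" → no match
3. "prqrppqpppqq" → no match
4. "rqq" → match
5. "rppqqprqrrqq" → match
6 → no match
7. "rppqpqrpqrpr" → match
8. "qqpqqqqqrqqp" → match
9. "qqpqqpqpqqpq" → match
Total matched: 6

6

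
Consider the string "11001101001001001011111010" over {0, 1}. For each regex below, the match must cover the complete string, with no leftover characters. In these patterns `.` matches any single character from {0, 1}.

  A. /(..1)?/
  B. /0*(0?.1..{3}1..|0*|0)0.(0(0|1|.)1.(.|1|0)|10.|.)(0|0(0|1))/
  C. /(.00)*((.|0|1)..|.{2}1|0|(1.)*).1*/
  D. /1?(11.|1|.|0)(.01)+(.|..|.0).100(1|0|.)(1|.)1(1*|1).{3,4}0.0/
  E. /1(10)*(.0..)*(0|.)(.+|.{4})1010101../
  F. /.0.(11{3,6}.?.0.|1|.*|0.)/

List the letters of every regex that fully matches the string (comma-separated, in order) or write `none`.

D

A → no match
B → no match
C → no match
D → match
E → no match
F → no match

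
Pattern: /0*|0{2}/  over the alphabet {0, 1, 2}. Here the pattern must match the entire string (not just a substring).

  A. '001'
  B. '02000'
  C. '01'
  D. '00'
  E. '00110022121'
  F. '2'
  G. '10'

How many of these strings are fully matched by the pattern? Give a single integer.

1

A. '001' → no match
B. '02000' → no match
C. '01' → no match
D. '00' → match
E. '00110022121' → no match
F. '2' → no match
G. '10' → no match
Total matched: 1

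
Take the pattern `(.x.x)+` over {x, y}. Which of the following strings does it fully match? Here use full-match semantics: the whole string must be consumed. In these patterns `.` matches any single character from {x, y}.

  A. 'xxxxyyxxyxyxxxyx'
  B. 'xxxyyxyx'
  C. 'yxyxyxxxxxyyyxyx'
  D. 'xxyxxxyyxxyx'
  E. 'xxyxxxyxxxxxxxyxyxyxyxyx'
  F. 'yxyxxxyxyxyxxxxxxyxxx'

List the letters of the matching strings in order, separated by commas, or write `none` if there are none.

E

A → no match
B → no match
C → no match
D → no match
E → match
F → no match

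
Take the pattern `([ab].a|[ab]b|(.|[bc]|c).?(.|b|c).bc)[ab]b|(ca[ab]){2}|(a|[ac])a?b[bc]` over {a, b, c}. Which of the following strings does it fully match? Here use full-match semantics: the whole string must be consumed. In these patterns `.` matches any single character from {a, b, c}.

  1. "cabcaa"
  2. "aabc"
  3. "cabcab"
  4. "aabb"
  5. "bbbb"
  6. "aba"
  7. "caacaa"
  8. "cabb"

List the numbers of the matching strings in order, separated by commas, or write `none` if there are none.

1 → match
2 → match
3 → match
4 → match
5 → match
6 → no match
7 → match
8 → match

1, 2, 3, 4, 5, 7, 8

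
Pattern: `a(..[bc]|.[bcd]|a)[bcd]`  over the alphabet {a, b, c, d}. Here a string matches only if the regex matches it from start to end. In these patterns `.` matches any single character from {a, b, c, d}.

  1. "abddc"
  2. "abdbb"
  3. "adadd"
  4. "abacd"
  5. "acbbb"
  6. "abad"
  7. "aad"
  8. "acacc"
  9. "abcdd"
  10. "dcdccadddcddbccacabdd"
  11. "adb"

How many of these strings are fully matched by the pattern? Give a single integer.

5

1 → no match
2 → match
3 → no match
4 → match
5 → match
6 → no match
7 → match
8 → match
9 → no match
10 → no match — must start with "a"
11 → no match
Total matched: 5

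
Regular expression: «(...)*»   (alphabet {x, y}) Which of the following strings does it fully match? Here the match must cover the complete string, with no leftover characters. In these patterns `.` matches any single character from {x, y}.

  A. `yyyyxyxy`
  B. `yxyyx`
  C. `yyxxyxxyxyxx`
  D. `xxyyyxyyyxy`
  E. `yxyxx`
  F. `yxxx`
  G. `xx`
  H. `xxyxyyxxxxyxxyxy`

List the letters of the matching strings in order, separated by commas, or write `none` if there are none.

A. `yyyyxyxy` → no match
B. `yxyyx` → no match
C. `yyxxyxxyxyxx` → match
D. `xxyyyxyyyxy` → no match
E. `yxyxx` → no match
F. `yxxx` → no match
G. `xx` → no match
H → no match

C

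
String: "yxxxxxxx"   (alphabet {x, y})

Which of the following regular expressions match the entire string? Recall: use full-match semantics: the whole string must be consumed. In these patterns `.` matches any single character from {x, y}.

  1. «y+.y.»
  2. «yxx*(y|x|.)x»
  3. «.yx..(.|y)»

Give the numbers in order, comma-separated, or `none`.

2

1 → no match
2 → match
3 → no match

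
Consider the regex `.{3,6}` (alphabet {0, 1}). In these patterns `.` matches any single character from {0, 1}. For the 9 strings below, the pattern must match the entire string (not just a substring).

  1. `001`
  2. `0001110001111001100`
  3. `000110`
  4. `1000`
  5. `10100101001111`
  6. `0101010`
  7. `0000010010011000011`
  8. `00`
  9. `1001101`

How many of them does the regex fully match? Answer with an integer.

3

1 → match
2 → no match
3 → match
4 → match
5 → no match
6 → no match
7 → no match
8 → no match
9 → no match
Total matched: 3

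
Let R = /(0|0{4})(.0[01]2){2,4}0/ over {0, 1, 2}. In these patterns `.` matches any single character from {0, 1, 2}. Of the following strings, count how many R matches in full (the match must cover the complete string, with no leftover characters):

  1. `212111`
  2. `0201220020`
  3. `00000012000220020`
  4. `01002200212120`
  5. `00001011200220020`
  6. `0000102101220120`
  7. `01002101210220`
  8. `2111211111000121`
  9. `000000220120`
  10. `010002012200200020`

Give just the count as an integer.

2

1 → no match — must start with `0`
2 → match
3 → match
4 → no match
5 → no match
6 → no match
7 → no match
8 → no match — must start with `0`
9 → no match
10 → no match
Total matched: 2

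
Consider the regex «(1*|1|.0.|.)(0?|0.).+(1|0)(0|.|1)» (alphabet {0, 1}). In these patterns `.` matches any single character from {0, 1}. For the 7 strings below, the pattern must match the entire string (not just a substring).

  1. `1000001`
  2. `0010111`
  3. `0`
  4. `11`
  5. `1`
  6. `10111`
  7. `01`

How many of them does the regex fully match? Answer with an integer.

1 → match
2 → match
3 → no match
4 → no match
5 → no match
6 → match
7 → no match
Total matched: 3

3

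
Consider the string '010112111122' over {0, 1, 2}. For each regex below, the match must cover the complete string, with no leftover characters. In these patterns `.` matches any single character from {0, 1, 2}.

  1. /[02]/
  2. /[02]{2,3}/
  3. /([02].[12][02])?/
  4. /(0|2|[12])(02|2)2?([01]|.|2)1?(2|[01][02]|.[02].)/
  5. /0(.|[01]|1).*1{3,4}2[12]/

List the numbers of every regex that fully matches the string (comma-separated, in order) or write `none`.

5

1 → no match
2 → no match
3 → no match
4 → no match
5 → match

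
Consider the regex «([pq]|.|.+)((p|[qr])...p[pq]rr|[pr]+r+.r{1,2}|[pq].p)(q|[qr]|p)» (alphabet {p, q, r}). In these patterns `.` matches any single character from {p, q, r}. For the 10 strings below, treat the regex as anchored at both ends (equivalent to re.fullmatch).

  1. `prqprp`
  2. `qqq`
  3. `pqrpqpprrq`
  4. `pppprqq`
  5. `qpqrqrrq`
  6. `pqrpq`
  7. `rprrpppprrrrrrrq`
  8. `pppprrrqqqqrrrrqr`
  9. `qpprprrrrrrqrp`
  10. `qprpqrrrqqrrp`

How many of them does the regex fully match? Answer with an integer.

4

1 → no match
2 → no match
3 → match
4 → no match
5 → no match
6 → match
7 → match
8 → no match
9 → match
10 → no match
Total matched: 4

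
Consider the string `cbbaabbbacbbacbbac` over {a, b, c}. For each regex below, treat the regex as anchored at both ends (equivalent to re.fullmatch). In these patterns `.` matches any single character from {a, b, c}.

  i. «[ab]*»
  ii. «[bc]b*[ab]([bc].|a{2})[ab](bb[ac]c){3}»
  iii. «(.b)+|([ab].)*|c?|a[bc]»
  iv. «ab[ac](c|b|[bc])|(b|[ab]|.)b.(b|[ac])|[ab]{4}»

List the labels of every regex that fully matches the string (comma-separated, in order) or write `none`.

i → no match
ii → match
iii → no match
iv → no match

ii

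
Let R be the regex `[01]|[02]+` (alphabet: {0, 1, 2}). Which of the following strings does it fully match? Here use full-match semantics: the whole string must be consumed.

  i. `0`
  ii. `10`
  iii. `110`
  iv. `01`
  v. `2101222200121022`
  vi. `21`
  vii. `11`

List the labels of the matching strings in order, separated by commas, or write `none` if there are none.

i → match
ii → no match
iii → no match
iv → no match
v → no match
vi → no match
vii → no match

i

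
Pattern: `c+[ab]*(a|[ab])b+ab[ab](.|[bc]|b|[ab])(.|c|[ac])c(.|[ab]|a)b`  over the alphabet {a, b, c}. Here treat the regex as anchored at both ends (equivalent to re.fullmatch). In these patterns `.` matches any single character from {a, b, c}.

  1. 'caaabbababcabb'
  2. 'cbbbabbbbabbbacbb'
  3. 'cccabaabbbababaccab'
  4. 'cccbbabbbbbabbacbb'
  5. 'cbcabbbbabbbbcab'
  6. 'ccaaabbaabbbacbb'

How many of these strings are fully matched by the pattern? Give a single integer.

1 → no match
2 → match
3 → no match
4 → no match
5 → no match
6 → no match
Total matched: 1

1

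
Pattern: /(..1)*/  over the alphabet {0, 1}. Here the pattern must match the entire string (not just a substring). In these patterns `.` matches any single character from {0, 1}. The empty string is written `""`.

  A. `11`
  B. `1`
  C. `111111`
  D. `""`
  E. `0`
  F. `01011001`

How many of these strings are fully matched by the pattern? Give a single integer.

A. `11` → no match
B. `1` → no match
C. `111111` → match
D. `""` → match
E. `0` → no match
F. `01011001` → no match
Total matched: 2

2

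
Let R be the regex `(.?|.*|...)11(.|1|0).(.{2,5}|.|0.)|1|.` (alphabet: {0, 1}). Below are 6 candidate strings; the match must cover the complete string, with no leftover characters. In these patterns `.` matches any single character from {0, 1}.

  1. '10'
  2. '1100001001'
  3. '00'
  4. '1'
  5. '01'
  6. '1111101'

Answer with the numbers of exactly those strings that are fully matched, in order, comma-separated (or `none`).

1 → no match
2 → no match
3 → no match
4 → match
5 → no match
6 → match

4, 6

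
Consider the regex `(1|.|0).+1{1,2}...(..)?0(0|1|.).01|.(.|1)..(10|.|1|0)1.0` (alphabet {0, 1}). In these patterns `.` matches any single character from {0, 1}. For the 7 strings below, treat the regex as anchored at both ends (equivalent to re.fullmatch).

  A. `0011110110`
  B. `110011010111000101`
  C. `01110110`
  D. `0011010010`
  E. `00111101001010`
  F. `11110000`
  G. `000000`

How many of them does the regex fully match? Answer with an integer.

A → no match
B → match
C → match
D → no match
E → no match
F → no match
G → no match
Total matched: 2

2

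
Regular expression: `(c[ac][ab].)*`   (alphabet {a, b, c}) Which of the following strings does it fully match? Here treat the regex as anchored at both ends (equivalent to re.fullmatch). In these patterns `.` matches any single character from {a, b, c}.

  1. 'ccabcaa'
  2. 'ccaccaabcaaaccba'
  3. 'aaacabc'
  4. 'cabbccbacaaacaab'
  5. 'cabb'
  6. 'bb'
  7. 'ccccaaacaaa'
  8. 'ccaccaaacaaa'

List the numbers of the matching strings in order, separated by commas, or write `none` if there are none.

1. 'ccabcaa' → no match
2 → match
3. 'aaacabc' → no match
4 → match
5. 'cabb' → match
6. 'bb' → no match
7. 'ccccaaacaaa' → no match
8. 'ccaccaaacaaa' → match

2, 4, 5, 8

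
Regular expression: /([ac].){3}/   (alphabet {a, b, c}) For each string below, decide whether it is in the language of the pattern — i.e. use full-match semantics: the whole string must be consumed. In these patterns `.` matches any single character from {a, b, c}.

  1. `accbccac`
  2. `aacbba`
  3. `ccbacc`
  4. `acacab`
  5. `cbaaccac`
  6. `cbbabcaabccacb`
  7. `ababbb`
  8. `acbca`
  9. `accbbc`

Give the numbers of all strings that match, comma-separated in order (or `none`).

4

1 → no match
2 → no match
3 → no match
4 → match
5 → no match
6 → no match
7 → no match
8 → no match
9 → no match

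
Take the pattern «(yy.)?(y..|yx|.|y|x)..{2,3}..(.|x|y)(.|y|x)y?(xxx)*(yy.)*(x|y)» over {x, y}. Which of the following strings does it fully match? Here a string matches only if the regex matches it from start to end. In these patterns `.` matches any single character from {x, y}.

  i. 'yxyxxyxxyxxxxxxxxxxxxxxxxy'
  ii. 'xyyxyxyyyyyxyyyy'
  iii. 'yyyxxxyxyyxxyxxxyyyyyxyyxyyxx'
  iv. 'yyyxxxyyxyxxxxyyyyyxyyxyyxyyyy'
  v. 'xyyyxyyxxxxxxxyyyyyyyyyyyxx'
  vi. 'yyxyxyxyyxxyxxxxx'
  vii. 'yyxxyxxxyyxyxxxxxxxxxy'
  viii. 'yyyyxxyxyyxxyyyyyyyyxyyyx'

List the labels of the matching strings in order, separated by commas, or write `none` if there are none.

i → match
ii → match
iii → match
iv → match
v → match
vi → match
vii → match
viii → match

i, ii, iii, iv, v, vi, vii, viii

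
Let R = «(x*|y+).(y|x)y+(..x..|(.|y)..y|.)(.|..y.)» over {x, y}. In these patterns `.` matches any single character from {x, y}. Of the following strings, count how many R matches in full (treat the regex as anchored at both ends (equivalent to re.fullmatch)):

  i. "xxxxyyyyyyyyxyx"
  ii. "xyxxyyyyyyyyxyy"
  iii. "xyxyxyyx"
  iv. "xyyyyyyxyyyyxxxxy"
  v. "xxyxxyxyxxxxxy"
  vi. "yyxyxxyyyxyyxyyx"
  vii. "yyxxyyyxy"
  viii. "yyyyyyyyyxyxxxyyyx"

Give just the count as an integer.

3

i → match
ii → no match
iii → no match
iv → no match
v → no match
vi → no match
vii → match
viii → match
Total matched: 3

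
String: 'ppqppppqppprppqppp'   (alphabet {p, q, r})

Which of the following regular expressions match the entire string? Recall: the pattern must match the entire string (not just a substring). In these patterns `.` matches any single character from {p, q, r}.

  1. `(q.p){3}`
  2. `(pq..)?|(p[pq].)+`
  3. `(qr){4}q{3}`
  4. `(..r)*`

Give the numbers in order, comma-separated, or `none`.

1 → no match — must start with 'q'
2 → match
3 → no match — must start with 'qr'
4 → no match

2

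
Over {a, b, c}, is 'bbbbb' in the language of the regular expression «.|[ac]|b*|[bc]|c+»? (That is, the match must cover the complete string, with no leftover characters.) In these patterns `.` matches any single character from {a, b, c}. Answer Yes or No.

Yes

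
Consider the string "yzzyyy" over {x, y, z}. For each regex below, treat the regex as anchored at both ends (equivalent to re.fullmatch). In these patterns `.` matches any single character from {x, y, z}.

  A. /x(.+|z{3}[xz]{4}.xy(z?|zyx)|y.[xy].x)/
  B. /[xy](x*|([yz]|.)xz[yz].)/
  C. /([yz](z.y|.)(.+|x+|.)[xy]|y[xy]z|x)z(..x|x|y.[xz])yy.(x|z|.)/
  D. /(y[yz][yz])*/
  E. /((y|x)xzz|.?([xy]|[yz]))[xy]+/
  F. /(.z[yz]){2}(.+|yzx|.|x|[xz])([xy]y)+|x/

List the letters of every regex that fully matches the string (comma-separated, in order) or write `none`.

D

A → no match — must start with "x"
B → no match
C → no match
D → match
E → no match
F → no match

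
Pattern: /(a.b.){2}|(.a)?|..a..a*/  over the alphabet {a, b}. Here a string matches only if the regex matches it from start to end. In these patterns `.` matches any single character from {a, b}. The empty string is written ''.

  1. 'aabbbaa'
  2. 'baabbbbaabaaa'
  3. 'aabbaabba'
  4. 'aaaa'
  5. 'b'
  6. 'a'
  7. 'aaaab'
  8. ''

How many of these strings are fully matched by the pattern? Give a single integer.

1. 'aabbbaa' → no match
2 → no match
3. 'aabbaabba' → no match
4. 'aaaa' → no match
5. 'b' → no match
6. 'a' → no match
7. 'aaaab' → match
8. '' → match
Total matched: 2

2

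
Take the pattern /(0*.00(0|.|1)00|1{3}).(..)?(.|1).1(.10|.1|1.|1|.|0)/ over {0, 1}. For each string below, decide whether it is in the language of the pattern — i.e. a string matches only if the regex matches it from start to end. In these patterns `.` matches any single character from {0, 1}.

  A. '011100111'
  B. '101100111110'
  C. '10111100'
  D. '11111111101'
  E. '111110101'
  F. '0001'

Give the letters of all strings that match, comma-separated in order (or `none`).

D, E

A → no match
B → no match
C → no match
D → match
E → match
F → no match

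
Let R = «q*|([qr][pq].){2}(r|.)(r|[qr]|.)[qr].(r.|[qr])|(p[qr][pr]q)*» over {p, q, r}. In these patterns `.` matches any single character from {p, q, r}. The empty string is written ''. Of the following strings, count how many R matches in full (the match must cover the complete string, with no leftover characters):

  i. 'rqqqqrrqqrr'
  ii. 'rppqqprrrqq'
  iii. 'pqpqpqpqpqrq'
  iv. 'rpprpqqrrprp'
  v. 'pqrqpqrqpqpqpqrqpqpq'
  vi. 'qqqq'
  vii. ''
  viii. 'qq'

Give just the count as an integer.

8

i → match
ii → match
iii → match
iv → match
v → match
vi → match
vii → match
viii → match
Total matched: 8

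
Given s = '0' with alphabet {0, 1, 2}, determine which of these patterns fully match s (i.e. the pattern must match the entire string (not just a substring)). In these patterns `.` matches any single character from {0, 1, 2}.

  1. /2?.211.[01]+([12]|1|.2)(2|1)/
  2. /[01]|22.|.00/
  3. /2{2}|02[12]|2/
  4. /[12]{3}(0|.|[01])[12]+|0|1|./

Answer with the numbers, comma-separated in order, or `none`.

1 → no match
2 → match
3 → no match
4 → match

2, 4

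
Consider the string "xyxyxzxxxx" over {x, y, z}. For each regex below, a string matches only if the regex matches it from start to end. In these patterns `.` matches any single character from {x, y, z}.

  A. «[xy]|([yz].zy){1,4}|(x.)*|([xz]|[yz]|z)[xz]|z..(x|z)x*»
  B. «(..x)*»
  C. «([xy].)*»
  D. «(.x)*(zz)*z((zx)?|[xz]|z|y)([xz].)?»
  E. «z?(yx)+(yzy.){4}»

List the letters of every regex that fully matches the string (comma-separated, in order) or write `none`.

A → match
B → no match
C → match
D → no match
E → no match

A, C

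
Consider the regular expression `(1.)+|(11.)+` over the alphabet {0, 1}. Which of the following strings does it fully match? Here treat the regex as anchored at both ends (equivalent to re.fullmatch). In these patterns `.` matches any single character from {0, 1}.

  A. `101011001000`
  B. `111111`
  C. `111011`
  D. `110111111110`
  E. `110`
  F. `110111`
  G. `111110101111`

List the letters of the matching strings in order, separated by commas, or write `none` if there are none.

B, C, D, E, F, G

A. `101011001000` → no match
B. `111111` → match
C. `111011` → match
D. `110111111110` → match
E. `110` → match
F. `110111` → match
G. `111110101111` → match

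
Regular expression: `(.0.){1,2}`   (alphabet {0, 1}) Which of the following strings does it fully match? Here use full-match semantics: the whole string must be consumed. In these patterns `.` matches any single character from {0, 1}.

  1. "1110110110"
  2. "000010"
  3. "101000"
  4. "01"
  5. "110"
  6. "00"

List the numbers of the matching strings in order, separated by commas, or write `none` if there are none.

3

1. "1110110110" → no match
2. "000010" → no match
3. "101000" → match
4. "01" → no match
5. "110" → no match
6. "00" → no match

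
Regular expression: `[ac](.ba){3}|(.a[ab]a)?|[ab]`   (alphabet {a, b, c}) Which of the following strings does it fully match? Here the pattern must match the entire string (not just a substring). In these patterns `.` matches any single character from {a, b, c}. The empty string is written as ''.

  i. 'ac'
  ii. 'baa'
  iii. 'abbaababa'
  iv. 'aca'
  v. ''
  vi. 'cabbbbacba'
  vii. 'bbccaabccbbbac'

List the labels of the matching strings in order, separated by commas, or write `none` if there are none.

v

i → no match
ii → no match
iii → no match
iv → no match
v → match
vi → no match
vii → no match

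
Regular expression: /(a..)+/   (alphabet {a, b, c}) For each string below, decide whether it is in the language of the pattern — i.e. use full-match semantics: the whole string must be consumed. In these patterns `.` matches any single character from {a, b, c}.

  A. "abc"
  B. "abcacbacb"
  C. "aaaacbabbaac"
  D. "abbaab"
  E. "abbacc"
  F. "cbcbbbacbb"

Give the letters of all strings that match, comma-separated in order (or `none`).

A, B, C, D, E

A → match
B → match
C → match
D → match
E → match
F → no match — must start with "a"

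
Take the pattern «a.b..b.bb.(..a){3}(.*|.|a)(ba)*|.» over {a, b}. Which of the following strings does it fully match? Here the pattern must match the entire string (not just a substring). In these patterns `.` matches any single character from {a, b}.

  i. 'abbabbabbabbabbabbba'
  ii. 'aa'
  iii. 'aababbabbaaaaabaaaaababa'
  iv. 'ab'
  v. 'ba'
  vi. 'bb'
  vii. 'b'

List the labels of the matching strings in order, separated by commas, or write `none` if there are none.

iii, vii

i → no match
ii → no match
iii → match
iv → no match
v → no match
vi → no match
vii → match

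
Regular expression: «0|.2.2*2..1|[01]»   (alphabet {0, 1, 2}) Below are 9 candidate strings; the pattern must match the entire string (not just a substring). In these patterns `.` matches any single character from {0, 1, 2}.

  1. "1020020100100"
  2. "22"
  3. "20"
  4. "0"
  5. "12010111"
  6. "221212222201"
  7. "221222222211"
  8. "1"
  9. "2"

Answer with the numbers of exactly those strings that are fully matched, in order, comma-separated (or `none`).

1 → no match
2 → no match
3 → no match
4 → match
5 → no match
6 → no match
7 → match
8 → match
9 → no match

4, 7, 8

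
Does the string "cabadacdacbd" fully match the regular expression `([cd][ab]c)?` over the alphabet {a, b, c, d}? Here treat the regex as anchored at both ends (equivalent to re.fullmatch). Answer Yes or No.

No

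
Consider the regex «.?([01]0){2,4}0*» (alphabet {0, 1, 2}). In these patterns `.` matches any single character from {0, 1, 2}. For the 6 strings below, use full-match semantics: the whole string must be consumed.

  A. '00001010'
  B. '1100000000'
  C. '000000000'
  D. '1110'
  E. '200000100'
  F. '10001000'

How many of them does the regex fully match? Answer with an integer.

A. '00001010' → match
B. '1100000000' → match
C. '000000000' → match
D. '1110' → no match
E. '200000100' → no match
F. '10001000' → match
Total matched: 4

4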